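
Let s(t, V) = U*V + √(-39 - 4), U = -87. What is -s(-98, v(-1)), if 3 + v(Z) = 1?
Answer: -174 - I*√43 ≈ -174.0 - 6.5574*I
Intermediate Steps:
v(Z) = -2 (v(Z) = -3 + 1 = -2)
s(t, V) = -87*V + I*√43 (s(t, V) = -87*V + √(-39 - 4) = -87*V + √(-43) = -87*V + I*√43)
-s(-98, v(-1)) = -(-87*(-2) + I*√43) = -(174 + I*√43) = -174 - I*√43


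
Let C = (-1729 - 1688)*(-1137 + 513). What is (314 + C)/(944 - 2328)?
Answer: -1066261/692 ≈ -1540.8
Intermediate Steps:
C = 2132208 (C = -3417*(-624) = 2132208)
(314 + C)/(944 - 2328) = (314 + 2132208)/(944 - 2328) = 2132522/(-1384) = 2132522*(-1/1384) = -1066261/692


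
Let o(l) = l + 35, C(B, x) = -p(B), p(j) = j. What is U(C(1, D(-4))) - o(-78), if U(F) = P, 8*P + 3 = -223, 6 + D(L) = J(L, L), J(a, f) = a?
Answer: 59/4 ≈ 14.750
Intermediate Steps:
D(L) = -6 + L
P = -113/4 (P = -3/8 + (⅛)*(-223) = -3/8 - 223/8 = -113/4 ≈ -28.250)
C(B, x) = -B
U(F) = -113/4
o(l) = 35 + l
U(C(1, D(-4))) - o(-78) = -113/4 - (35 - 78) = -113/4 - 1*(-43) = -113/4 + 43 = 59/4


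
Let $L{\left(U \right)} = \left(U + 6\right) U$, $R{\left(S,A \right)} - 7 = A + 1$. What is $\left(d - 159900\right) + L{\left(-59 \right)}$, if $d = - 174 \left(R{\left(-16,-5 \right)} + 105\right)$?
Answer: $-175565$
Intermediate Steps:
$R{\left(S,A \right)} = 8 + A$ ($R{\left(S,A \right)} = 7 + \left(A + 1\right) = 7 + \left(1 + A\right) = 8 + A$)
$d = -18792$ ($d = - 174 \left(\left(8 - 5\right) + 105\right) = - 174 \left(3 + 105\right) = \left(-174\right) 108 = -18792$)
$L{\left(U \right)} = U \left(6 + U\right)$ ($L{\left(U \right)} = \left(6 + U\right) U = U \left(6 + U\right)$)
$\left(d - 159900\right) + L{\left(-59 \right)} = \left(-18792 - 159900\right) - 59 \left(6 - 59\right) = \left(-18792 - 159900\right) - -3127 = -178692 + 3127 = -175565$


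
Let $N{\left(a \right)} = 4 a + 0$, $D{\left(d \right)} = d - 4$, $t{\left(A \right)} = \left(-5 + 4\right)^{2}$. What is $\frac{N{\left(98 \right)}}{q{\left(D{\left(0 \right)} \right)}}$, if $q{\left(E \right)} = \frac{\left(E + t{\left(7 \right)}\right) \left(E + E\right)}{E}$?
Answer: $- \frac{196}{3} \approx -65.333$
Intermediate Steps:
$t{\left(A \right)} = 1$ ($t{\left(A \right)} = \left(-1\right)^{2} = 1$)
$D{\left(d \right)} = -4 + d$
$N{\left(a \right)} = 4 a$
$q{\left(E \right)} = 2 + 2 E$ ($q{\left(E \right)} = \frac{\left(E + 1\right) \left(E + E\right)}{E} = \frac{\left(1 + E\right) 2 E}{E} = \frac{2 E \left(1 + E\right)}{E} = 2 + 2 E$)
$\frac{N{\left(98 \right)}}{q{\left(D{\left(0 \right)} \right)}} = \frac{4 \cdot 98}{2 + 2 \left(-4 + 0\right)} = \frac{392}{2 + 2 \left(-4\right)} = \frac{392}{2 - 8} = \frac{392}{-6} = 392 \left(- \frac{1}{6}\right) = - \frac{196}{3}$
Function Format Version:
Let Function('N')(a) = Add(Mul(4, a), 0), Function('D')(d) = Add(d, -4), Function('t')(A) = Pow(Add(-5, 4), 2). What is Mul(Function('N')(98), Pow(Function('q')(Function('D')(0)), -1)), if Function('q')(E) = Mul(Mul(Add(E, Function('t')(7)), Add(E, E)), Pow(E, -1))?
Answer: Rational(-196, 3) ≈ -65.333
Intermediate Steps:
Function('t')(A) = 1 (Function('t')(A) = Pow(-1, 2) = 1)
Function('D')(d) = Add(-4, d)
Function('N')(a) = Mul(4, a)
Function('q')(E) = Add(2, Mul(2, E)) (Function('q')(E) = Mul(Mul(Add(E, 1), Add(E, E)), Pow(E, -1)) = Mul(Mul(Add(1, E), Mul(2, E)), Pow(E, -1)) = Mul(Mul(2, E, Add(1, E)), Pow(E, -1)) = Add(2, Mul(2, E)))
Mul(Function('N')(98), Pow(Function('q')(Function('D')(0)), -1)) = Mul(Mul(4, 98), Pow(Add(2, Mul(2, Add(-4, 0))), -1)) = Mul(392, Pow(Add(2, Mul(2, -4)), -1)) = Mul(392, Pow(Add(2, -8), -1)) = Mul(392, Pow(-6, -1)) = Mul(392, Rational(-1, 6)) = Rational(-196, 3)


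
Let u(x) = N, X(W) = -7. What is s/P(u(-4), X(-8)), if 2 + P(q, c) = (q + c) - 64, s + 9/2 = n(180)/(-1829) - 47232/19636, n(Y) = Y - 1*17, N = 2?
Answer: 125601047/1274955662 ≈ 0.098514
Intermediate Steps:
u(x) = 2
n(Y) = -17 + Y (n(Y) = Y - 17 = -17 + Y)
s = -125601047/17957122 (s = -9/2 + ((-17 + 180)/(-1829) - 47232/19636) = -9/2 + (163*(-1/1829) - 47232*1/19636) = -9/2 + (-163/1829 - 11808/4909) = -9/2 - 22396999/8978561 = -125601047/17957122 ≈ -6.9945)
P(q, c) = -66 + c + q (P(q, c) = -2 + ((q + c) - 64) = -2 + ((c + q) - 64) = -2 + (-64 + c + q) = -66 + c + q)
s/P(u(-4), X(-8)) = -125601047/(17957122*(-66 - 7 + 2)) = -125601047/17957122/(-71) = -125601047/17957122*(-1/71) = 125601047/1274955662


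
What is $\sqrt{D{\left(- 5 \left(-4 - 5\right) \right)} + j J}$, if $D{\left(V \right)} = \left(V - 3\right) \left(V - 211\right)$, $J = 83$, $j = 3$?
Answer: $9 i \sqrt{83} \approx 81.994 i$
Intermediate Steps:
$D{\left(V \right)} = \left(-211 + V\right) \left(-3 + V\right)$ ($D{\left(V \right)} = \left(-3 + V\right) \left(-211 + V\right) = \left(-211 + V\right) \left(-3 + V\right)$)
$\sqrt{D{\left(- 5 \left(-4 - 5\right) \right)} + j J} = \sqrt{\left(633 + \left(- 5 \left(-4 - 5\right)\right)^{2} - 214 \left(- 5 \left(-4 - 5\right)\right)\right) + 3 \cdot 83} = \sqrt{\left(633 + \left(\left(-5\right) \left(-9\right)\right)^{2} - 214 \left(\left(-5\right) \left(-9\right)\right)\right) + 249} = \sqrt{\left(633 + 45^{2} - 9630\right) + 249} = \sqrt{\left(633 + 2025 - 9630\right) + 249} = \sqrt{-6972 + 249} = \sqrt{-6723} = 9 i \sqrt{83}$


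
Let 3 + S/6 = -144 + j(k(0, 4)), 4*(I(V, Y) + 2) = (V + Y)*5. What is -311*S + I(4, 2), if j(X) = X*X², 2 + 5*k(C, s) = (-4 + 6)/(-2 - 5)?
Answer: 23537154397/85750 ≈ 2.7449e+5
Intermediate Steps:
k(C, s) = -16/35 (k(C, s) = -⅖ + ((-4 + 6)/(-2 - 5))/5 = -⅖ + (2/(-7))/5 = -⅖ + (2*(-⅐))/5 = -⅖ + (⅕)*(-2/7) = -⅖ - 2/35 = -16/35)
I(V, Y) = -2 + 5*V/4 + 5*Y/4 (I(V, Y) = -2 + ((V + Y)*5)/4 = -2 + (5*V + 5*Y)/4 = -2 + (5*V/4 + 5*Y/4) = -2 + 5*V/4 + 5*Y/4)
j(X) = X³
S = -37840326/42875 (S = -18 + 6*(-144 + (-16/35)³) = -18 + 6*(-144 - 4096/42875) = -18 + 6*(-6178096/42875) = -18 - 37068576/42875 = -37840326/42875 ≈ -882.57)
-311*S + I(4, 2) = -311*(-37840326/42875) + (-2 + (5/4)*4 + (5/4)*2) = 11768341386/42875 + (-2 + 5 + 5/2) = 11768341386/42875 + 11/2 = 23537154397/85750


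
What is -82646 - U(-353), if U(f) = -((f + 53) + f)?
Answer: -83299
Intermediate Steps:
U(f) = -53 - 2*f (U(f) = -((53 + f) + f) = -(53 + 2*f) = -53 - 2*f)
-82646 - U(-353) = -82646 - (-53 - 2*(-353)) = -82646 - (-53 + 706) = -82646 - 1*653 = -82646 - 653 = -83299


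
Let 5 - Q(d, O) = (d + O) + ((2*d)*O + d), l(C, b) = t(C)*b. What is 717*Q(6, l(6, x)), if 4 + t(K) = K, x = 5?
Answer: -98229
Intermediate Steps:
t(K) = -4 + K
l(C, b) = b*(-4 + C) (l(C, b) = (-4 + C)*b = b*(-4 + C))
Q(d, O) = 5 - O - 2*d - 2*O*d (Q(d, O) = 5 - ((d + O) + ((2*d)*O + d)) = 5 - ((O + d) + (2*O*d + d)) = 5 - ((O + d) + (d + 2*O*d)) = 5 - (O + 2*d + 2*O*d) = 5 + (-O - 2*d - 2*O*d) = 5 - O - 2*d - 2*O*d)
717*Q(6, l(6, x)) = 717*(5 - 5*(-4 + 6) - 2*6 - 2*5*(-4 + 6)*6) = 717*(5 - 5*2 - 12 - 2*5*2*6) = 717*(5 - 1*10 - 12 - 2*10*6) = 717*(5 - 10 - 12 - 120) = 717*(-137) = -98229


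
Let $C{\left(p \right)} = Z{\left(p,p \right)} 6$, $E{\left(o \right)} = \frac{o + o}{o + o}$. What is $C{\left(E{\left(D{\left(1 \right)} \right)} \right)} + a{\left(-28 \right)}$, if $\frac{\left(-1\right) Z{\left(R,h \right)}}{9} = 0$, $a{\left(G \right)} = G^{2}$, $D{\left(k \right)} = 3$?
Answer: $784$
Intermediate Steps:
$E{\left(o \right)} = 1$ ($E{\left(o \right)} = \frac{2 o}{2 o} = 2 o \frac{1}{2 o} = 1$)
$Z{\left(R,h \right)} = 0$ ($Z{\left(R,h \right)} = \left(-9\right) 0 = 0$)
$C{\left(p \right)} = 0$ ($C{\left(p \right)} = 0 \cdot 6 = 0$)
$C{\left(E{\left(D{\left(1 \right)} \right)} \right)} + a{\left(-28 \right)} = 0 + \left(-28\right)^{2} = 0 + 784 = 784$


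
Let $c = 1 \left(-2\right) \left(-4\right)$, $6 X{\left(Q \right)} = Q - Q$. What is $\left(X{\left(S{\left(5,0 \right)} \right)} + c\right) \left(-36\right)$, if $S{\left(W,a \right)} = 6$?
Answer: $-288$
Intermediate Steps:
$X{\left(Q \right)} = 0$ ($X{\left(Q \right)} = \frac{Q - Q}{6} = \frac{1}{6} \cdot 0 = 0$)
$c = 8$ ($c = \left(-2\right) \left(-4\right) = 8$)
$\left(X{\left(S{\left(5,0 \right)} \right)} + c\right) \left(-36\right) = \left(0 + 8\right) \left(-36\right) = 8 \left(-36\right) = -288$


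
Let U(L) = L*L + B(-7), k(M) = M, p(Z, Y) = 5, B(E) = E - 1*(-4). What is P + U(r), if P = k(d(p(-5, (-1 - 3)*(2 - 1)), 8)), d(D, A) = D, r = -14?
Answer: 198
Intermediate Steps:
B(E) = 4 + E (B(E) = E + 4 = 4 + E)
P = 5
U(L) = -3 + L² (U(L) = L*L + (4 - 7) = L² - 3 = -3 + L²)
P + U(r) = 5 + (-3 + (-14)²) = 5 + (-3 + 196) = 5 + 193 = 198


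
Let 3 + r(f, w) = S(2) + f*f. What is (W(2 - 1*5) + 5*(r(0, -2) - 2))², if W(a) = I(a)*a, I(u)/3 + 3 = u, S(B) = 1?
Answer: 1156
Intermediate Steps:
r(f, w) = -2 + f² (r(f, w) = -3 + (1 + f*f) = -3 + (1 + f²) = -2 + f²)
I(u) = -9 + 3*u
W(a) = a*(-9 + 3*a) (W(a) = (-9 + 3*a)*a = a*(-9 + 3*a))
(W(2 - 1*5) + 5*(r(0, -2) - 2))² = (3*(2 - 1*5)*(-3 + (2 - 1*5)) + 5*((-2 + 0²) - 2))² = (3*(2 - 5)*(-3 + (2 - 5)) + 5*((-2 + 0) - 2))² = (3*(-3)*(-3 - 3) + 5*(-2 - 2))² = (3*(-3)*(-6) + 5*(-4))² = (54 - 20)² = 34² = 1156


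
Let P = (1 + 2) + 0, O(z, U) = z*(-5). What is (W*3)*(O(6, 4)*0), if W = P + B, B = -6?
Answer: 0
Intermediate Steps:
O(z, U) = -5*z
P = 3 (P = 3 + 0 = 3)
W = -3 (W = 3 - 6 = -3)
(W*3)*(O(6, 4)*0) = (-3*3)*(-5*6*0) = -(-270)*0 = -9*0 = 0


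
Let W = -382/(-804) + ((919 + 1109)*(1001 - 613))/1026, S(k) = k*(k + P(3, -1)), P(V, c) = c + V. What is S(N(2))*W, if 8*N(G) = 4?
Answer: 87920915/91656 ≈ 959.25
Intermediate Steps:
P(V, c) = V + c
N(G) = 1/2 (N(G) = (1/8)*4 = 1/2)
S(k) = k*(2 + k) (S(k) = k*(k + (3 - 1)) = k*(k + 2) = k*(2 + k))
W = 17584183/22914 (W = -382*(-1/804) + (2028*388)*(1/1026) = 191/402 + 786864*(1/1026) = 191/402 + 131144/171 = 17584183/22914 ≈ 767.40)
S(N(2))*W = ((2 + 1/2)/2)*(17584183/22914) = ((1/2)*(5/2))*(17584183/22914) = (5/4)*(17584183/22914) = 87920915/91656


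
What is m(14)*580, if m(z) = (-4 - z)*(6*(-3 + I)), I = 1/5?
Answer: 175392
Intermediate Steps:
I = ⅕ ≈ 0.20000
m(z) = 336/5 + 84*z/5 (m(z) = (-4 - z)*(6*(-3 + ⅕)) = (-4 - z)*(6*(-14/5)) = (-4 - z)*(-84/5) = 336/5 + 84*z/5)
m(14)*580 = (336/5 + (84/5)*14)*580 = (336/5 + 1176/5)*580 = (1512/5)*580 = 175392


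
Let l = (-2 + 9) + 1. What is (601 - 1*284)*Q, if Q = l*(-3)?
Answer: -7608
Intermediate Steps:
l = 8 (l = 7 + 1 = 8)
Q = -24 (Q = 8*(-3) = -24)
(601 - 1*284)*Q = (601 - 1*284)*(-24) = (601 - 284)*(-24) = 317*(-24) = -7608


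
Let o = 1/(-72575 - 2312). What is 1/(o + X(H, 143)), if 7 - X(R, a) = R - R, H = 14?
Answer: 74887/524208 ≈ 0.14286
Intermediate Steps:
X(R, a) = 7 (X(R, a) = 7 - (R - R) = 7 - 1*0 = 7 + 0 = 7)
o = -1/74887 (o = 1/(-74887) = -1/74887 ≈ -1.3353e-5)
1/(o + X(H, 143)) = 1/(-1/74887 + 7) = 1/(524208/74887) = 74887/524208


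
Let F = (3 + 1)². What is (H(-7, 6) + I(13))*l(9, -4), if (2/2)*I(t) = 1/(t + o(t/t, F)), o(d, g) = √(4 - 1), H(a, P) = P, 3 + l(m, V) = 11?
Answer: 4036/83 - 4*√3/83 ≈ 48.543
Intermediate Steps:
l(m, V) = 8 (l(m, V) = -3 + 11 = 8)
F = 16 (F = 4² = 16)
o(d, g) = √3
I(t) = 1/(t + √3)
(H(-7, 6) + I(13))*l(9, -4) = (6 + 1/(13 + √3))*8 = 48 + 8/(13 + √3)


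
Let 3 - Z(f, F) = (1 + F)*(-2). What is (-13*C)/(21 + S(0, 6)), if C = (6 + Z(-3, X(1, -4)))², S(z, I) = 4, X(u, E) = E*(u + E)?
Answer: -637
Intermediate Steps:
X(u, E) = E*(E + u)
Z(f, F) = 5 + 2*F (Z(f, F) = 3 - (1 + F)*(-2) = 3 - (-2 - 2*F) = 3 + (2 + 2*F) = 5 + 2*F)
C = 1225 (C = (6 + (5 + 2*(-4*(-4 + 1))))² = (6 + (5 + 2*(-4*(-3))))² = (6 + (5 + 2*12))² = (6 + (5 + 24))² = (6 + 29)² = 35² = 1225)
(-13*C)/(21 + S(0, 6)) = (-13*1225)/(21 + 4) = -15925/25 = -15925*1/25 = -637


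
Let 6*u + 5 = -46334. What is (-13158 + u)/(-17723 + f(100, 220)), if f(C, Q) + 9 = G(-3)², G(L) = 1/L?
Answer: 375861/319174 ≈ 1.1776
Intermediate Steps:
u = -46339/6 (u = -⅚ + (⅙)*(-46334) = -⅚ - 23167/3 = -46339/6 ≈ -7723.2)
f(C, Q) = -80/9 (f(C, Q) = -9 + (1/(-3))² = -9 + (-⅓)² = -9 + ⅑ = -80/9)
(-13158 + u)/(-17723 + f(100, 220)) = (-13158 - 46339/6)/(-17723 - 80/9) = -125287/(6*(-159587/9)) = -125287/6*(-9/159587) = 375861/319174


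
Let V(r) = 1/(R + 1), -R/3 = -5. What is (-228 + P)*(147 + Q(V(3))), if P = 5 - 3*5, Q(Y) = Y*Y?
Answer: -4478327/128 ≈ -34987.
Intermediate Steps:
R = 15 (R = -3*(-5) = 15)
V(r) = 1/16 (V(r) = 1/(15 + 1) = 1/16)
Q(Y) = Y²
P = -10 (P = 5 - 15 = -10)
(-228 + P)*(147 + Q(V(3))) = (-228 - 10)*(147 + (1/16)²) = -238*(147 + 1/256) = -238*37633/256 = -4478327/128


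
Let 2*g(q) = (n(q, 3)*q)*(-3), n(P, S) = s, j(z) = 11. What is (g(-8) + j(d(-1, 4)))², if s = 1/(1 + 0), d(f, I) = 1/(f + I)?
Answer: 529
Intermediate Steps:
d(f, I) = 1/(I + f)
s = 1 (s = 1/1 = 1)
n(P, S) = 1
g(q) = -3*q/2 (g(q) = ((1*q)*(-3))/2 = (q*(-3))/2 = (-3*q)/2 = -3*q/2)
(g(-8) + j(d(-1, 4)))² = (-3/2*(-8) + 11)² = (12 + 11)² = 23² = 529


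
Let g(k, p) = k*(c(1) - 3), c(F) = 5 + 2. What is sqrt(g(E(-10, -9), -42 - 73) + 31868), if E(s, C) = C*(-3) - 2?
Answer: 12*sqrt(222) ≈ 178.80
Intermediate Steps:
c(F) = 7
E(s, C) = -2 - 3*C (E(s, C) = -3*C - 2 = -2 - 3*C)
g(k, p) = 4*k (g(k, p) = k*(7 - 3) = k*4 = 4*k)
sqrt(g(E(-10, -9), -42 - 73) + 31868) = sqrt(4*(-2 - 3*(-9)) + 31868) = sqrt(4*(-2 + 27) + 31868) = sqrt(4*25 + 31868) = sqrt(100 + 31868) = sqrt(31968) = 12*sqrt(222)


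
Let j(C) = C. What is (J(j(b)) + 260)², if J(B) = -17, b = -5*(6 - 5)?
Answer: 59049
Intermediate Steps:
b = -5 (b = -5*1 = -5)
(J(j(b)) + 260)² = (-17 + 260)² = 243² = 59049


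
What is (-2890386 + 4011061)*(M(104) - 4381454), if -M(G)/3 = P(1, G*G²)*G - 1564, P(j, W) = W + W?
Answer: -791523672791150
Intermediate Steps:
P(j, W) = 2*W
M(G) = 4692 - 6*G⁴ (M(G) = -3*((2*(G*G²))*G - 1564) = -3*((2*G³)*G - 1564) = -3*(2*G⁴ - 1564) = -3*(-1564 + 2*G⁴) = 4692 - 6*G⁴)
(-2890386 + 4011061)*(M(104) - 4381454) = (-2890386 + 4011061)*((4692 - 6*104⁴) - 4381454) = 1120675*((4692 - 6*116985856) - 4381454) = 1120675*((4692 - 701915136) - 4381454) = 1120675*(-701910444 - 4381454) = 1120675*(-706291898) = -791523672791150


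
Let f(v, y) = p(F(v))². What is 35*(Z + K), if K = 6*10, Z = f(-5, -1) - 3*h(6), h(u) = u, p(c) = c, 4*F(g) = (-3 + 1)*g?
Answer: 6755/4 ≈ 1688.8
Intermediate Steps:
F(g) = -g/2 (F(g) = ((-3 + 1)*g)/4 = (-2*g)/4 = -g/2)
f(v, y) = v²/4 (f(v, y) = (-v/2)² = v²/4)
Z = -47/4 (Z = (¼)*(-5)² - 3*6 = (¼)*25 - 18 = 25/4 - 18 = -47/4 ≈ -11.750)
K = 60
35*(Z + K) = 35*(-47/4 + 60) = 35*(193/4) = 6755/4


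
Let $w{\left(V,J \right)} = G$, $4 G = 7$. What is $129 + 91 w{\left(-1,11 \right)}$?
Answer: $\frac{1153}{4} \approx 288.25$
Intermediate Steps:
$G = \frac{7}{4}$ ($G = \frac{1}{4} \cdot 7 = \frac{7}{4} \approx 1.75$)
$w{\left(V,J \right)} = \frac{7}{4}$
$129 + 91 w{\left(-1,11 \right)} = 129 + 91 \cdot \frac{7}{4} = 129 + \frac{637}{4} = \frac{1153}{4}$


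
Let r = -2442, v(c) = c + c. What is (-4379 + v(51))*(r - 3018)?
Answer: 23352420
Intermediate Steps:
v(c) = 2*c
(-4379 + v(51))*(r - 3018) = (-4379 + 2*51)*(-2442 - 3018) = (-4379 + 102)*(-5460) = -4277*(-5460) = 23352420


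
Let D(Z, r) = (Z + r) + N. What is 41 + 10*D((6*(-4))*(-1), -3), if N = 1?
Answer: 261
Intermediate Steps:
D(Z, r) = 1 + Z + r (D(Z, r) = (Z + r) + 1 = 1 + Z + r)
41 + 10*D((6*(-4))*(-1), -3) = 41 + 10*(1 + (6*(-4))*(-1) - 3) = 41 + 10*(1 - 24*(-1) - 3) = 41 + 10*(1 + 24 - 3) = 41 + 10*22 = 41 + 220 = 261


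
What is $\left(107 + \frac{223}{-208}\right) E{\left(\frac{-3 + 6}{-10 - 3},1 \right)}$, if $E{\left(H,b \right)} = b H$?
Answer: $- \frac{66099}{2704} \approx -24.445$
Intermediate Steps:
$E{\left(H,b \right)} = H b$
$\left(107 + \frac{223}{-208}\right) E{\left(\frac{-3 + 6}{-10 - 3},1 \right)} = \left(107 + \frac{223}{-208}\right) \frac{-3 + 6}{-10 - 3} \cdot 1 = \left(107 + 223 \left(- \frac{1}{208}\right)\right) \frac{3}{-13} \cdot 1 = \left(107 - \frac{223}{208}\right) 3 \left(- \frac{1}{13}\right) 1 = \frac{22033 \left(\left(- \frac{3}{13}\right) 1\right)}{208} = \frac{22033}{208} \left(- \frac{3}{13}\right) = - \frac{66099}{2704}$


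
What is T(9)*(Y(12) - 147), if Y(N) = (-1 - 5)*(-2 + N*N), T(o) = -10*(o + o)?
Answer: 179820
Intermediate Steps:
T(o) = -20*o
Y(N) = 12 - 6*N**2 (Y(N) = -6*(-2 + N**2) = 12 - 6*N**2)
T(9)*(Y(12) - 147) = (-20*9)*((12 - 6*12**2) - 147) = -180*((12 - 6*144) - 147) = -180*((12 - 864) - 147) = -180*(-852 - 147) = -180*(-999) = 179820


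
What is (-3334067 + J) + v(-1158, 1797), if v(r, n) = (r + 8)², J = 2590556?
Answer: 578989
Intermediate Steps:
v(r, n) = (8 + r)²
(-3334067 + J) + v(-1158, 1797) = (-3334067 + 2590556) + (8 - 1158)² = -743511 + (-1150)² = -743511 + 1322500 = 578989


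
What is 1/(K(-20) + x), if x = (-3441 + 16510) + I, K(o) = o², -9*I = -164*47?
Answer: 9/128929 ≈ 6.9806e-5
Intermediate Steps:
I = 7708/9 (I = -(-164)*47/9 = -⅑*(-7708) = 7708/9 ≈ 856.44)
x = 125329/9 (x = (-3441 + 16510) + 7708/9 = 13069 + 7708/9 = 125329/9 ≈ 13925.)
1/(K(-20) + x) = 1/((-20)² + 125329/9) = 1/(400 + 125329/9) = 1/(128929/9) = 9/128929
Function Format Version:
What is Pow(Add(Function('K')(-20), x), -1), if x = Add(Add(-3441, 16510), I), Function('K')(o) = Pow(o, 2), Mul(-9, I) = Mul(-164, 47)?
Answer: Rational(9, 128929) ≈ 6.9806e-5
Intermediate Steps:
I = Rational(7708, 9) (I = Mul(Rational(-1, 9), Mul(-164, 47)) = Mul(Rational(-1, 9), -7708) = Rational(7708, 9) ≈ 856.44)
x = Rational(125329, 9) (x = Add(Add(-3441, 16510), Rational(7708, 9)) = Add(13069, Rational(7708, 9)) = Rational(125329, 9) ≈ 13925.)
Pow(Add(Function('K')(-20), x), -1) = Pow(Add(Pow(-20, 2), Rational(125329, 9)), -1) = Pow(Add(400, Rational(125329, 9)), -1) = Pow(Rational(128929, 9), -1) = Rational(9, 128929)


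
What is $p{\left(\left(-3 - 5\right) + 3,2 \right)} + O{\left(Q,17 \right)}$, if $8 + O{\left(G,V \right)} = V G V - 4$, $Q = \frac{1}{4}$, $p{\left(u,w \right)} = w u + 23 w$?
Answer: $\frac{385}{4} \approx 96.25$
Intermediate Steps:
$p{\left(u,w \right)} = 23 w + u w$ ($p{\left(u,w \right)} = u w + 23 w = 23 w + u w$)
$Q = \frac{1}{4} \approx 0.25$
$O{\left(G,V \right)} = -12 + G V^{2}$ ($O{\left(G,V \right)} = -8 + \left(V G V - 4\right) = -8 + \left(G V V - 4\right) = -8 + \left(G V^{2} - 4\right) = -8 + \left(-4 + G V^{2}\right) = -12 + G V^{2}$)
$p{\left(\left(-3 - 5\right) + 3,2 \right)} + O{\left(Q,17 \right)} = 2 \left(23 + \left(\left(-3 - 5\right) + 3\right)\right) - \left(12 - \frac{17^{2}}{4}\right) = 2 \left(23 + \left(-8 + 3\right)\right) + \left(-12 + \frac{1}{4} \cdot 289\right) = 2 \left(23 - 5\right) + \left(-12 + \frac{289}{4}\right) = 2 \cdot 18 + \frac{241}{4} = 36 + \frac{241}{4} = \frac{385}{4}$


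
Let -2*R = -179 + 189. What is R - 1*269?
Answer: -274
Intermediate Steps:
R = -5 (R = -(-179 + 189)/2 = -1/2*10 = -5)
R - 1*269 = -5 - 1*269 = -5 - 269 = -274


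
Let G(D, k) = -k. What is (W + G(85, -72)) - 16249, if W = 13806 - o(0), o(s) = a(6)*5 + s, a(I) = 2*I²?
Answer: -2731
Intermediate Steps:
o(s) = 360 + s (o(s) = (2*6²)*5 + s = (2*36)*5 + s = 72*5 + s = 360 + s)
W = 13446 (W = 13806 - (360 + 0) = 13806 - 1*360 = 13806 - 360 = 13446)
(W + G(85, -72)) - 16249 = (13446 - 1*(-72)) - 16249 = (13446 + 72) - 16249 = 13518 - 16249 = -2731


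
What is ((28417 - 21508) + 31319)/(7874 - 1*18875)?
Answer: -2012/579 ≈ -3.4750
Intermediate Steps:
((28417 - 21508) + 31319)/(7874 - 1*18875) = (6909 + 31319)/(7874 - 18875) = 38228/(-11001) = 38228*(-1/11001) = -2012/579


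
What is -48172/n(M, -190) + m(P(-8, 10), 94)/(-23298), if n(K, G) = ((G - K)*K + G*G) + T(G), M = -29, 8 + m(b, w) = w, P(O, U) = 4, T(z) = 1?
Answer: -93818123/79154955 ≈ -1.1852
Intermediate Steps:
m(b, w) = -8 + w
n(K, G) = 1 + G² + K*(G - K) (n(K, G) = ((G - K)*K + G*G) + 1 = (K*(G - K) + G²) + 1 = (G² + K*(G - K)) + 1 = 1 + G² + K*(G - K))
-48172/n(M, -190) + m(P(-8, 10), 94)/(-23298) = -48172/(1 + (-190)² - 1*(-29)² - 190*(-29)) + (-8 + 94)/(-23298) = -48172/(1 + 36100 - 1*841 + 5510) + 86*(-1/23298) = -48172/(1 + 36100 - 841 + 5510) - 43/11649 = -48172/40770 - 43/11649 = -48172*1/40770 - 43/11649 = -24086/20385 - 43/11649 = -93818123/79154955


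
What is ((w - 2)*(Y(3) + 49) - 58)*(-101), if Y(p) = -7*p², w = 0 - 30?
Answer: -39390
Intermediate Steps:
w = -30
((w - 2)*(Y(3) + 49) - 58)*(-101) = ((-30 - 2)*(-7*3² + 49) - 58)*(-101) = (-32*(-7*9 + 49) - 58)*(-101) = (-32*(-63 + 49) - 58)*(-101) = (-32*(-14) - 58)*(-101) = (448 - 58)*(-101) = 390*(-101) = -39390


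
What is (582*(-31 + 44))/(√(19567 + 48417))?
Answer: 3783*√4249/8498 ≈ 29.018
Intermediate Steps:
(582*(-31 + 44))/(√(19567 + 48417)) = (582*13)/(√67984) = 7566/((4*√4249)) = 7566*(√4249/16996) = 3783*√4249/8498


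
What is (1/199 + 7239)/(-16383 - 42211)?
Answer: -720281/5830103 ≈ -0.12355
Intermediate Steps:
(1/199 + 7239)/(-16383 - 42211) = (1/199 + 7239)/(-58594) = (1440562/199)*(-1/58594) = -720281/5830103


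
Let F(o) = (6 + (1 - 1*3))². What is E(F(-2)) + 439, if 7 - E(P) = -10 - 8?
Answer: 464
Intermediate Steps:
F(o) = 16 (F(o) = (6 + (1 - 3))² = (6 - 2)² = 4² = 16)
E(P) = 25 (E(P) = 7 - (-10 - 8) = 7 - 1*(-18) = 7 + 18 = 25)
E(F(-2)) + 439 = 25 + 439 = 464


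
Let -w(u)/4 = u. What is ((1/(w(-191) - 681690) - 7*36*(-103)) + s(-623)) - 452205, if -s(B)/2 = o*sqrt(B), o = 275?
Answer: -290244026575/680926 - 550*I*sqrt(623) ≈ -4.2625e+5 - 13728.0*I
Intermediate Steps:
w(u) = -4*u
s(B) = -550*sqrt(B)
((1/(w(-191) - 681690) - 7*36*(-103)) + s(-623)) - 452205 = ((1/(-4*(-191) - 681690) - 7*36*(-103)) - 550*I*sqrt(623)) - 452205 = ((1/(764 - 681690) - 252*(-103)) - 550*I*sqrt(623)) - 452205 = ((1/(-680926) + 25956) - 550*I*sqrt(623)) - 452205 = ((-1/680926 + 25956) - 550*I*sqrt(623)) - 452205 = (17674115255/680926 - 550*I*sqrt(623)) - 452205 = -290244026575/680926 - 550*I*sqrt(623)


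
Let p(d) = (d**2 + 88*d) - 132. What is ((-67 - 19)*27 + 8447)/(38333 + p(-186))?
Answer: 6125/56429 ≈ 0.10854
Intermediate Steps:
p(d) = -132 + d**2 + 88*d
((-67 - 19)*27 + 8447)/(38333 + p(-186)) = ((-67 - 19)*27 + 8447)/(38333 + (-132 + (-186)**2 + 88*(-186))) = (-86*27 + 8447)/(38333 + (-132 + 34596 - 16368)) = (-2322 + 8447)/(38333 + 18096) = 6125/56429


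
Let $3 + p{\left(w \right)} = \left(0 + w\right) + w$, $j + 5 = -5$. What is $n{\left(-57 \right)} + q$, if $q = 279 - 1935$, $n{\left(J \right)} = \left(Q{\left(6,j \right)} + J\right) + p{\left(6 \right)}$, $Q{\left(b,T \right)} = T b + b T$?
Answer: $-1824$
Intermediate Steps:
$j = -10$ ($j = -5 - 5 = -10$)
$p{\left(w \right)} = -3 + 2 w$ ($p{\left(w \right)} = -3 + \left(\left(0 + w\right) + w\right) = -3 + \left(w + w\right) = -3 + 2 w$)
$Q{\left(b,T \right)} = 2 T b$ ($Q{\left(b,T \right)} = T b + T b = 2 T b$)
$n{\left(J \right)} = -111 + J$ ($n{\left(J \right)} = \left(2 \left(-10\right) 6 + J\right) + \left(-3 + 2 \cdot 6\right) = \left(-120 + J\right) + \left(-3 + 12\right) = \left(-120 + J\right) + 9 = -111 + J$)
$q = -1656$
$n{\left(-57 \right)} + q = \left(-111 - 57\right) - 1656 = -168 - 1656 = -1824$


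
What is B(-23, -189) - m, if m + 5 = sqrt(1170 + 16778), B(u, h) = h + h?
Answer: -373 - 2*sqrt(4487) ≈ -506.97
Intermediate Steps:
B(u, h) = 2*h
m = -5 + 2*sqrt(4487) (m = -5 + sqrt(1170 + 16778) = -5 + sqrt(17948) = -5 + 2*sqrt(4487) ≈ 128.97)
B(-23, -189) - m = 2*(-189) - (-5 + 2*sqrt(4487)) = -378 + (5 - 2*sqrt(4487)) = -373 - 2*sqrt(4487)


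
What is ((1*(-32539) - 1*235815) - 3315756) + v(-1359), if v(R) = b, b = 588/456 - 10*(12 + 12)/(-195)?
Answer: -1770549095/494 ≈ -3.5841e+6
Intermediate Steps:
b = 1245/494 (b = 588*(1/456) - 10*24*(-1/195) = 49/38 - 240*(-1/195) = 49/38 + 16/13 = 1245/494 ≈ 2.5202)
v(R) = 1245/494
((1*(-32539) - 1*235815) - 3315756) + v(-1359) = ((1*(-32539) - 1*235815) - 3315756) + 1245/494 = ((-32539 - 235815) - 3315756) + 1245/494 = (-268354 - 3315756) + 1245/494 = -3584110 + 1245/494 = -1770549095/494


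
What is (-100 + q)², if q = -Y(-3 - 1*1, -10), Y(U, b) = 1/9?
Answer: 811801/81 ≈ 10022.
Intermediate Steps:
Y(U, b) = ⅑
q = -⅑ (q = -1*⅑ = -⅑ ≈ -0.11111)
(-100 + q)² = (-100 - ⅑)² = (-901/9)² = 811801/81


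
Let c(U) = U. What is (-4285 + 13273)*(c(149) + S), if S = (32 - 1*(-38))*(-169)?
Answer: -104988828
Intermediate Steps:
S = -11830 (S = (32 + 38)*(-169) = 70*(-169) = -11830)
(-4285 + 13273)*(c(149) + S) = (-4285 + 13273)*(149 - 11830) = 8988*(-11681) = -104988828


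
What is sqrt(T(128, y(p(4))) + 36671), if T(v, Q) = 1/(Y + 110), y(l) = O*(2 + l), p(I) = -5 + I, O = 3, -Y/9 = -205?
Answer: sqrt(140157480730)/1955 ≈ 191.50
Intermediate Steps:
Y = 1845 (Y = -9*(-205) = 1845)
y(l) = 6 + 3*l (y(l) = 3*(2 + l) = 6 + 3*l)
T(v, Q) = 1/1955 (T(v, Q) = 1/(1845 + 110) = 1/1955)
sqrt(T(128, y(p(4))) + 36671) = sqrt(1/1955 + 36671) = sqrt(71691806/1955) = sqrt(140157480730)/1955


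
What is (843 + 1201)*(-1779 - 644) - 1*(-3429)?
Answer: -4949183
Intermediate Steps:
(843 + 1201)*(-1779 - 644) - 1*(-3429) = 2044*(-2423) + 3429 = -4952612 + 3429 = -4949183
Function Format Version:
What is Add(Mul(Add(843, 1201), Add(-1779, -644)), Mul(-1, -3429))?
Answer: -4949183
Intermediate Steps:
Add(Mul(Add(843, 1201), Add(-1779, -644)), Mul(-1, -3429)) = Add(Mul(2044, -2423), 3429) = Add(-4952612, 3429) = -4949183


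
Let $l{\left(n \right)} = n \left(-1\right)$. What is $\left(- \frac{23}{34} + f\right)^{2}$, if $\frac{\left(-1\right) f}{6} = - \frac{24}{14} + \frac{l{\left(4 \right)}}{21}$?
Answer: $\frac{6548481}{56644} \approx 115.61$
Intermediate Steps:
$l{\left(n \right)} = - n$
$f = \frac{80}{7}$ ($f = - 6 \left(- \frac{24}{14} + \frac{\left(-1\right) 4}{21}\right) = - 6 \left(\left(-24\right) \frac{1}{14} - \frac{4}{21}\right) = - 6 \left(- \frac{12}{7} - \frac{4}{21}\right) = \left(-6\right) \left(- \frac{40}{21}\right) = \frac{80}{7} \approx 11.429$)
$\left(- \frac{23}{34} + f\right)^{2} = \left(- \frac{23}{34} + \frac{80}{7}\right)^{2} = \left(\frac{2559}{238}\right)^{2} = \frac{6548481}{56644}$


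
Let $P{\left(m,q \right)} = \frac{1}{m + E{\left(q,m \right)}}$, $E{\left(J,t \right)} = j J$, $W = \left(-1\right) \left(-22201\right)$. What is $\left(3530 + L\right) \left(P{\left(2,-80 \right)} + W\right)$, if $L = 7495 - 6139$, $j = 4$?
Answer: $\frac{17247377231}{159} \approx 1.0847 \cdot 10^{8}$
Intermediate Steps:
$W = 22201$
$E{\left(J,t \right)} = 4 J$
$P{\left(m,q \right)} = \frac{1}{m + 4 q}$
$L = 1356$
$\left(3530 + L\right) \left(P{\left(2,-80 \right)} + W\right) = \left(3530 + 1356\right) \left(\frac{1}{2 + 4 \left(-80\right)} + 22201\right) = 4886 \left(\frac{1}{2 - 320} + 22201\right) = 4886 \left(\frac{1}{-318} + 22201\right) = 4886 \left(- \frac{1}{318} + 22201\right) = 4886 \cdot \frac{7059917}{318} = \frac{17247377231}{159}$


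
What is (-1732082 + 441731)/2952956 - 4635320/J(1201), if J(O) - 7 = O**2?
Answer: -1943638576391/532420919756 ≈ -3.6506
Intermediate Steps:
J(O) = 7 + O**2
(-1732082 + 441731)/2952956 - 4635320/J(1201) = (-1732082 + 441731)/2952956 - 4635320/(7 + 1201**2) = -1290351*1/2952956 - 4635320/(7 + 1442401) = -1290351/2952956 - 4635320/1442408 = -1290351/2952956 - 4635320*1/1442408 = -1290351/2952956 - 579415/180301 = -1943638576391/532420919756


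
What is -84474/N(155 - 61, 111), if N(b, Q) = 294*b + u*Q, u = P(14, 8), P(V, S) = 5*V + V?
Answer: -14079/6160 ≈ -2.2856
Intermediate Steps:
P(V, S) = 6*V
u = 84 (u = 6*14 = 84)
N(b, Q) = 84*Q + 294*b (N(b, Q) = 294*b + 84*Q = 84*Q + 294*b)
-84474/N(155 - 61, 111) = -84474/(84*111 + 294*(155 - 61)) = -84474/(9324 + 294*94) = -84474/(9324 + 27636) = -84474/36960 = -84474*1/36960 = -14079/6160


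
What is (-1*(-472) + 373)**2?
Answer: 714025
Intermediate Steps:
(-1*(-472) + 373)**2 = (472 + 373)**2 = 845**2 = 714025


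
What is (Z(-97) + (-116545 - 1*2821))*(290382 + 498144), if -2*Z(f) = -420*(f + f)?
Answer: -126247743756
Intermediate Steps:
Z(f) = 420*f (Z(f) = -(-210)*(f + f) = -(-210)*2*f = -(-420)*f = 420*f)
(Z(-97) + (-116545 - 1*2821))*(290382 + 498144) = (420*(-97) + (-116545 - 1*2821))*(290382 + 498144) = (-40740 + (-116545 - 2821))*788526 = (-40740 - 119366)*788526 = -160106*788526 = -126247743756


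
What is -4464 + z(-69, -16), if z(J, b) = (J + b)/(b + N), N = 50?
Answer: -8933/2 ≈ -4466.5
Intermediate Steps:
z(J, b) = (J + b)/(50 + b) (z(J, b) = (J + b)/(b + 50) = (J + b)/(50 + b))
-4464 + z(-69, -16) = -4464 + (-69 - 16)/(50 - 16) = -4464 - 85/34 = -4464 + (1/34)*(-85) = -4464 - 5/2 = -8933/2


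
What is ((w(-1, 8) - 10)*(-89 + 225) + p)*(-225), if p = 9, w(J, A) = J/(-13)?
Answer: 3921075/13 ≈ 3.0162e+5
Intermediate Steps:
w(J, A) = -J/13 (w(J, A) = J*(-1/13) = -J/13)
((w(-1, 8) - 10)*(-89 + 225) + p)*(-225) = ((-1/13*(-1) - 10)*(-89 + 225) + 9)*(-225) = ((1/13 - 10)*136 + 9)*(-225) = (-129/13*136 + 9)*(-225) = (-17544/13 + 9)*(-225) = -17427/13*(-225) = 3921075/13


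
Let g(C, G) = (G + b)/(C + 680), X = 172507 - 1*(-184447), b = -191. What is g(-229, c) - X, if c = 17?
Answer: -160986428/451 ≈ -3.5695e+5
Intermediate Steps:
X = 356954 (X = 172507 + 184447 = 356954)
g(C, G) = (-191 + G)/(680 + C) (g(C, G) = (G - 191)/(C + 680) = (-191 + G)/(680 + C))
g(-229, c) - X = (-191 + 17)/(680 - 229) - 1*356954 = -174/451 - 356954 = -160986428/451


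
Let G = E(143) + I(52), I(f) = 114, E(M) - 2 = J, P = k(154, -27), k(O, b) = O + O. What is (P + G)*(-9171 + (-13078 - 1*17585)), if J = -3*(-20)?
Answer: -19279656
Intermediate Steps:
J = 60
k(O, b) = 2*O
P = 308 (P = 2*154 = 308)
E(M) = 62 (E(M) = 2 + 60 = 62)
G = 176 (G = 62 + 114 = 176)
(P + G)*(-9171 + (-13078 - 1*17585)) = (308 + 176)*(-9171 + (-13078 - 1*17585)) = 484*(-9171 + (-13078 - 17585)) = 484*(-9171 - 30663) = 484*(-39834) = -19279656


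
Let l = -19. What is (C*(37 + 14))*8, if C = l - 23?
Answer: -17136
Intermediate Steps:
C = -42 (C = -19 - 23 = -42)
(C*(37 + 14))*8 = -42*(37 + 14)*8 = -42*51*8 = -2142*8 = -17136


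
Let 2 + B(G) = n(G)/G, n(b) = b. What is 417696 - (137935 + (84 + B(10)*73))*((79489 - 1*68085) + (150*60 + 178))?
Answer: -2838786876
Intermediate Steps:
B(G) = -1 (B(G) = -2 + G/G = -2 + 1 = -1)
417696 - (137935 + (84 + B(10)*73))*((79489 - 1*68085) + (150*60 + 178)) = 417696 - (137935 + (84 - 1*73))*((79489 - 1*68085) + (150*60 + 178)) = 417696 - (137935 + (84 - 73))*((79489 - 68085) + (9000 + 178)) = 417696 - (137935 + 11)*(11404 + 9178) = 417696 - 137946*20582 = 417696 - 1*2839204572 = 417696 - 2839204572 = -2838786876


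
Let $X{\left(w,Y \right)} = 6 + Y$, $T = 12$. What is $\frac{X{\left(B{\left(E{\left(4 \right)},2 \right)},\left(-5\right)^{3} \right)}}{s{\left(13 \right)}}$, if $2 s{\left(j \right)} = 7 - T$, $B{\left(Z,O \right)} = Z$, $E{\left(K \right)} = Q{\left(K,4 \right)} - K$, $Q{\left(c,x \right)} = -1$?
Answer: $\frac{238}{5} \approx 47.6$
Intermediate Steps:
$E{\left(K \right)} = -1 - K$
$s{\left(j \right)} = - \frac{5}{2}$ ($s{\left(j \right)} = \frac{7 - 12}{2} = \frac{1}{2} \left(-5\right) = - \frac{5}{2}$)
$\frac{X{\left(B{\left(E{\left(4 \right)},2 \right)},\left(-5\right)^{3} \right)}}{s{\left(13 \right)}} = \frac{6 + \left(-5\right)^{3}}{- \frac{5}{2}} = \left(6 - 125\right) \left(- \frac{2}{5}\right) = \left(-119\right) \left(- \frac{2}{5}\right) = \frac{238}{5}$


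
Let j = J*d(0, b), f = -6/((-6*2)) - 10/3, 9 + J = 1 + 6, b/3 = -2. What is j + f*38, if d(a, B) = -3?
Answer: -305/3 ≈ -101.67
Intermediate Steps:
b = -6 (b = 3*(-2) = -6)
J = -2 (J = -9 + (1 + 6) = -9 + 7 = -2)
f = -17/6 (f = -6/(-12) - 10*⅓ = -6*(-1/12) - 10/3 = ½ - 10/3 = -17/6 ≈ -2.8333)
j = 6 (j = -2*(-3) = 6)
j + f*38 = 6 - 17/6*38 = 6 - 323/3 = -305/3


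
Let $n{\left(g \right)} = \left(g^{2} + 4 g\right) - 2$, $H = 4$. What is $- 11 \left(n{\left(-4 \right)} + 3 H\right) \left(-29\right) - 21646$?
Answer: $-18456$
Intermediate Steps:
$n{\left(g \right)} = -2 + g^{2} + 4 g$
$- 11 \left(n{\left(-4 \right)} + 3 H\right) \left(-29\right) - 21646 = - 11 \left(\left(-2 + \left(-4\right)^{2} + 4 \left(-4\right)\right) + 3 \cdot 4\right) \left(-29\right) - 21646 = - 11 \left(\left(-2 + 16 - 16\right) + 12\right) \left(-29\right) - 21646 = - 11 \left(-2 + 12\right) \left(-29\right) - 21646 = \left(-11\right) 10 \left(-29\right) - 21646 = \left(-110\right) \left(-29\right) - 21646 = 3190 - 21646 = -18456$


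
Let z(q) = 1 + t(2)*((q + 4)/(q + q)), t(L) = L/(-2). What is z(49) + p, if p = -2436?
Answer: -238683/98 ≈ -2435.5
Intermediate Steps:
t(L) = -L/2 (t(L) = L*(-½) = -L/2)
z(q) = 1 - (4 + q)/(2*q) (z(q) = 1 + (-½*2)*((q + 4)/(q + q)) = 1 - (4 + q)/(2*q))
z(49) + p = (½)*(-4 + 49)/49 - 2436 = (½)*(1/49)*45 - 2436 = 45/98 - 2436 = -238683/98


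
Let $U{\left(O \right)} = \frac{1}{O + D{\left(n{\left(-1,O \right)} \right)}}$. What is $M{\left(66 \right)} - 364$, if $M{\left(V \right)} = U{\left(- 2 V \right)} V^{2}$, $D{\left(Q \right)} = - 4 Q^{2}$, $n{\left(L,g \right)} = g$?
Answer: $- \frac{192589}{529} \approx -364.06$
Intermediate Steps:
$U{\left(O \right)} = \frac{1}{O - 4 O^{2}}$
$M{\left(V \right)} = \frac{V}{2 \left(-1 - 8 V\right)}$ ($M{\left(V \right)} = - \frac{1}{- 2 V \left(-1 + 4 \left(- 2 V\right)\right)} V^{2} = - \frac{\left(- \frac{1}{2}\right) \frac{1}{V}}{-1 - 8 V} V^{2} = \frac{1}{2 V \left(-1 - 8 V\right)} V^{2} = \frac{V}{2 \left(-1 - 8 V\right)}$)
$M{\left(66 \right)} - 364 = \left(-1\right) 66 \frac{1}{2 + 16 \cdot 66} - 364 = \left(-1\right) 66 \frac{1}{2 + 1056} - 364 = \left(-1\right) 66 \cdot \frac{1}{1058} - 364 = - \frac{33}{529} - 364 = - \frac{192589}{529}$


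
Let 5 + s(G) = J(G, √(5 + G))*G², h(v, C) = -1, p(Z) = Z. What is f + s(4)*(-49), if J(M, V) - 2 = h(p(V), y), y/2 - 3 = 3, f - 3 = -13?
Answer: -549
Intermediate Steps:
f = -10 (f = 3 - 13 = -10)
y = 12 (y = 6 + 2*3 = 6 + 6 = 12)
J(M, V) = 1 (J(M, V) = 2 - 1 = 1)
s(G) = -5 + G² (s(G) = -5 + 1*G² = -5 + G²)
f + s(4)*(-49) = -10 + (-5 + 4²)*(-49) = -10 + (-5 + 16)*(-49) = -10 + 11*(-49) = -10 - 539 = -549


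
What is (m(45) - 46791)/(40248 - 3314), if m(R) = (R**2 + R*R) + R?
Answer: -21348/18467 ≈ -1.1560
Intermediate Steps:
m(R) = R + 2*R**2 (m(R) = (R**2 + R**2) + R = 2*R**2 + R = R + 2*R**2)
(m(45) - 46791)/(40248 - 3314) = (45*(1 + 2*45) - 46791)/(40248 - 3314) = (45*(1 + 90) - 46791)/36934 = (45*91 - 46791)*(1/36934) = (4095 - 46791)*(1/36934) = -42696*1/36934 = -21348/18467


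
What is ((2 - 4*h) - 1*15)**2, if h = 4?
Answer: 841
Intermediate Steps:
((2 - 4*h) - 1*15)**2 = ((2 - 4*4) - 1*15)**2 = ((2 - 16) - 15)**2 = (-14 - 15)**2 = (-29)**2 = 841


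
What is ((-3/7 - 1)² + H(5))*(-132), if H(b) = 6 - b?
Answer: -19668/49 ≈ -401.39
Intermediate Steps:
((-3/7 - 1)² + H(5))*(-132) = ((-3/7 - 1)² + (6 - 1*5))*(-132) = ((-3*⅐ - 1)² + (6 - 5))*(-132) = ((-3/7 - 1)² + 1)*(-132) = ((-10/7)² + 1)*(-132) = (100/49 + 1)*(-132) = (149/49)*(-132) = -19668/49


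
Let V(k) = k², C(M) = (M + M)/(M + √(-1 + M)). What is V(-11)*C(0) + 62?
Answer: 62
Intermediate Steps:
C(M) = 2*M/(M + √(-1 + M)) (C(M) = (2*M)/(M + √(-1 + M)) = 2*M/(M + √(-1 + M)))
V(-11)*C(0) + 62 = (-11)²*(2*0/(0 + √(-1 + 0))) + 62 = 121*(2*0/(0 + √(-1))) + 62 = 121*(2*0/(0 + I)) + 62 = 121*(2*0/I) + 62 = 121*(2*0*(-I)) + 62 = 121*0 + 62 = 0 + 62 = 62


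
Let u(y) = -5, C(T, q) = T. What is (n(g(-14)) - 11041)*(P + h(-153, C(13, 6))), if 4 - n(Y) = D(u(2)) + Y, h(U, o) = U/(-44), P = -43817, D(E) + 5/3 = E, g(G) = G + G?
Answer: 63630729565/132 ≈ 4.8205e+8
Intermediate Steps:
g(G) = 2*G
D(E) = -5/3 + E
h(U, o) = -U/44 (h(U, o) = U*(-1/44) = -U/44)
n(Y) = 32/3 - Y (n(Y) = 4 - ((-5/3 - 5) + Y) = 4 - (-20/3 + Y) = 4 + (20/3 - Y) = 32/3 - Y)
(n(g(-14)) - 11041)*(P + h(-153, C(13, 6))) = ((32/3 - 2*(-14)) - 11041)*(-43817 - 1/44*(-153)) = ((32/3 - 1*(-28)) - 11041)*(-43817 + 153/44) = ((32/3 + 28) - 11041)*(-1927795/44) = (116/3 - 11041)*(-1927795/44) = -33007/3*(-1927795/44) = 63630729565/132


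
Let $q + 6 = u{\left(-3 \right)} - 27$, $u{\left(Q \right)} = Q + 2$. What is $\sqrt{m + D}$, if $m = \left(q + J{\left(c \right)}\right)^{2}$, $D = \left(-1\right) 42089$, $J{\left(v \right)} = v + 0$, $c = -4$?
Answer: $i \sqrt{40645} \approx 201.61 i$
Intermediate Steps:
$u{\left(Q \right)} = 2 + Q$
$q = -34$ ($q = -6 + \left(\left(2 - 3\right) - 27\right) = -6 - 28 = -34$)
$J{\left(v \right)} = v$
$D = -42089$
$m = 1444$ ($m = \left(-34 - 4\right)^{2} = \left(-38\right)^{2} = 1444$)
$\sqrt{m + D} = \sqrt{1444 - 42089} = \sqrt{-40645} = i \sqrt{40645}$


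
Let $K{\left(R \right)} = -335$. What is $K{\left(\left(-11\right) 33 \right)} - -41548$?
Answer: $41213$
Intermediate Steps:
$K{\left(\left(-11\right) 33 \right)} - -41548 = -335 - -41548 = -335 + 41548 = 41213$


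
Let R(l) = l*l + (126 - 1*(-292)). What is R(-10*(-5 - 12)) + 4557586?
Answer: 4586904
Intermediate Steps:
R(l) = 418 + l**2 (R(l) = l**2 + (126 + 292) = l**2 + 418 = 418 + l**2)
R(-10*(-5 - 12)) + 4557586 = (418 + (-10*(-5 - 12))**2) + 4557586 = (418 + (-10*(-17))**2) + 4557586 = (418 + 170**2) + 4557586 = (418 + 28900) + 4557586 = 29318 + 4557586 = 4586904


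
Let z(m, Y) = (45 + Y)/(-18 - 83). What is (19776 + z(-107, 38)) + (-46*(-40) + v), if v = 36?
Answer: 2186769/101 ≈ 21651.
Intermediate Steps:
z(m, Y) = -45/101 - Y/101 (z(m, Y) = (45 + Y)/(-101) = (45 + Y)*(-1/101) = -45/101 - Y/101)
(19776 + z(-107, 38)) + (-46*(-40) + v) = (19776 + (-45/101 - 1/101*38)) + (-46*(-40) + 36) = (19776 + (-45/101 - 38/101)) + (1840 + 36) = (19776 - 83/101) + 1876 = 1997293/101 + 1876 = 2186769/101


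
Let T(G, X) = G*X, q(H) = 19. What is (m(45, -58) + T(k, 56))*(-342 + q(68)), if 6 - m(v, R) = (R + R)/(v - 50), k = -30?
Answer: 2740978/5 ≈ 5.4820e+5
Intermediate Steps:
m(v, R) = 6 - 2*R/(-50 + v) (m(v, R) = 6 - (R + R)/(v - 50) = 6 - 2*R/(-50 + v))
(m(45, -58) + T(k, 56))*(-342 + q(68)) = (2*(-150 - 1*(-58) + 3*45)/(-50 + 45) - 30*56)*(-342 + 19) = (2*(-150 + 58 + 135)/(-5) - 1680)*(-323) = (2*(-⅕)*43 - 1680)*(-323) = (-86/5 - 1680)*(-323) = -8486/5*(-323) = 2740978/5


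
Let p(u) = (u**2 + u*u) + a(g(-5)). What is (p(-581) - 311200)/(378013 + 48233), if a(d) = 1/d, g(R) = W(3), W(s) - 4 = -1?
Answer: 1091767/1278738 ≈ 0.85378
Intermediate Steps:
W(s) = 3 (W(s) = 4 - 1 = 3)
g(R) = 3
p(u) = 1/3 + 2*u**2 (p(u) = (u**2 + u*u) + 1/3 = (u**2 + u**2) + 1/3 = 2*u**2 + 1/3 = 1/3 + 2*u**2)
(p(-581) - 311200)/(378013 + 48233) = ((1/3 + 2*(-581)**2) - 311200)/(378013 + 48233) = ((1/3 + 2*337561) - 311200)/426246 = ((1/3 + 675122) - 311200)*(1/426246) = (2025367/3 - 311200)*(1/426246) = (1091767/3)*(1/426246) = 1091767/1278738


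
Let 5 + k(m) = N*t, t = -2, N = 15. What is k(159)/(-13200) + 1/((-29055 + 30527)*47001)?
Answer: 3363201/1268400320 ≈ 0.0026515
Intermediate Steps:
k(m) = -35 (k(m) = -5 + 15*(-2) = -5 - 30 = -35)
k(159)/(-13200) + 1/((-29055 + 30527)*47001) = -35/(-13200) + 1/((-29055 + 30527)*47001) = -35*(-1/13200) + (1/47001)/1472 = 7/2640 + (1/1472)*(1/47001) = 7/2640 + 1/69185472 = 3363201/1268400320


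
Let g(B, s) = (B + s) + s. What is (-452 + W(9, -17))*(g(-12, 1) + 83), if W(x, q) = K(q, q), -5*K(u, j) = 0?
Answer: -32996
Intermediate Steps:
K(u, j) = 0 (K(u, j) = -⅕*0 = 0)
W(x, q) = 0
g(B, s) = B + 2*s
(-452 + W(9, -17))*(g(-12, 1) + 83) = (-452 + 0)*((-12 + 2*1) + 83) = -452*((-12 + 2) + 83) = -452*(-10 + 83) = -452*73 = -32996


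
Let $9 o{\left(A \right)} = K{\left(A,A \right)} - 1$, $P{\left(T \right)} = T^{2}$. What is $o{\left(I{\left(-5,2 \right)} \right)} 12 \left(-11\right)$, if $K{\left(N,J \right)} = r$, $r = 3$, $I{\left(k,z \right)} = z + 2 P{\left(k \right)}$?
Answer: $- \frac{88}{3} \approx -29.333$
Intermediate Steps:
$I{\left(k,z \right)} = z + 2 k^{2}$
$K{\left(N,J \right)} = 3$
$o{\left(A \right)} = \frac{2}{9}$ ($o{\left(A \right)} = \frac{3 - 1}{9} = \frac{1}{9} \cdot 2 = \frac{2}{9}$)
$o{\left(I{\left(-5,2 \right)} \right)} 12 \left(-11\right) = \frac{2}{9} \cdot 12 \left(-11\right) = \frac{8}{3} \left(-11\right) = - \frac{88}{3}$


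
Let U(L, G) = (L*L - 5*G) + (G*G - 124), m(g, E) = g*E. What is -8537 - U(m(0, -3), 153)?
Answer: -31057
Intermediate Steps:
m(g, E) = E*g
U(L, G) = -124 + G² + L² - 5*G (U(L, G) = (L² - 5*G) + (G² - 124) = (L² - 5*G) + (-124 + G²) = -124 + G² + L² - 5*G)
-8537 - U(m(0, -3), 153) = -8537 - (-124 + 153² + (-3*0)² - 5*153) = -8537 - (-124 + 23409 + 0² - 765) = -8537 - (-124 + 23409 + 0 - 765) = -8537 - 1*22520 = -8537 - 22520 = -31057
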